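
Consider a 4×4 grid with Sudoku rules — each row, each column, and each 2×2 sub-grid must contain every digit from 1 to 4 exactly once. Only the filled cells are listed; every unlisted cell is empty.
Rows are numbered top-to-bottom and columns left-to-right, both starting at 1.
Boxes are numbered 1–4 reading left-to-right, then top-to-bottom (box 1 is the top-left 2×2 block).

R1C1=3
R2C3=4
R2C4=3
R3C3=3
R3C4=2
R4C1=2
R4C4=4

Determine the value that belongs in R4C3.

Row 4 already contains {2, 4}.
Column 3 already contains {3, 4}.
Its 2×2 block (box 4) already contains {2, 3, 4}.
The only value from 1–4 not eliminated is 1, so R4C3 = 1.

1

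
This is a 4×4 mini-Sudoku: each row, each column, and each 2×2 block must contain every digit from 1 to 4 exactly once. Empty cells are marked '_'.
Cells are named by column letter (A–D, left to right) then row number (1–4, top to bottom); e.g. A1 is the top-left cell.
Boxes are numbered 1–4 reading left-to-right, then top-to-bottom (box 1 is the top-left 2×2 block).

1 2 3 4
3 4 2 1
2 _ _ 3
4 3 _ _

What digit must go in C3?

Cell C3 itself could take any of {1, 4} by direct elimination.
Consider where 4 can go in row 3.
B3 is out (column B already has a 4).
So the only cell in row 3 that can hold 4 is C3.
Therefore C3 = 4.

4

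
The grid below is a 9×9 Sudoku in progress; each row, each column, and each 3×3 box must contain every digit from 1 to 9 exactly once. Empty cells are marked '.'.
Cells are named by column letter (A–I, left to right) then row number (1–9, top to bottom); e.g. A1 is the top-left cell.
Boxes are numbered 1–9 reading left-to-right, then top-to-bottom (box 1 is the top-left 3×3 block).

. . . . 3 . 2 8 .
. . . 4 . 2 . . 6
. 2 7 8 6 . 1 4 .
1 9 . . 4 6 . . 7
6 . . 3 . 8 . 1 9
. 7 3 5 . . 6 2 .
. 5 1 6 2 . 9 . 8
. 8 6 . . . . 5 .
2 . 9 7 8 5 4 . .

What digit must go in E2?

Cell E2 itself could take any of {1, 5, 7, 9} by direct elimination.
Consider where 5 can go in column E.
E5 is out (box 5 already has a 5).
E6 is out (row 6 already has a 5).
E8 is out (row 8 already has a 5).
So the only cell in column E that can hold 5 is E2.
Therefore E2 = 5.

5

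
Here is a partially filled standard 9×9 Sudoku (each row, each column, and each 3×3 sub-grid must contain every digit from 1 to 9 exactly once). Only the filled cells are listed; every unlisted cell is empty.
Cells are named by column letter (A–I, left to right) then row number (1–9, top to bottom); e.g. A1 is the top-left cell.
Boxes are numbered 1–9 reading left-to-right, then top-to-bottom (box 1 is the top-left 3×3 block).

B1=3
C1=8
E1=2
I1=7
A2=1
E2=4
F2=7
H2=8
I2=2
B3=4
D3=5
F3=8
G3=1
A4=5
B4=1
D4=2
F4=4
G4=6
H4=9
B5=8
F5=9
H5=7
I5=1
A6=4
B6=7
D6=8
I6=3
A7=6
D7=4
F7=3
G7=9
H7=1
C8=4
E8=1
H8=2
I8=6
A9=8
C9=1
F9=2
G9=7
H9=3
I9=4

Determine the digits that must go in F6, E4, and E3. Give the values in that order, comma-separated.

1,7,3

For F6:
  Consider where 1 can go in row 6.
  C6 is out (column C already has a 1).
  E6 is out (column E already has a 1).
  G6 is out (column G already has a 1).
  H6 is out (column H already has a 1).
  So the only cell in row 6 that can hold 1 is F6.
  So F6 = 1.
For E4:
  Consider where 7 can go in box 5.
  D5 is out (row 5 already has a 7).
  E5 is out (row 5 already has a 7).
  E6 is out (row 6 already has a 7).
  F6 is out (row 6 already has a 7).
  So the only cell in box 5 that can hold 7 is E4.
  So E4 = 7.
For E3:
  Consider where 3 can go in row 3.
  A3 is out (box 1 already has a 3).
  C3 is out (box 1 already has a 3).
  H3 is out (column H already has a 3).
  I3 is out (column I already has a 3).
  So the only cell in row 3 that can hold 3 is E3.
  So E3 = 3.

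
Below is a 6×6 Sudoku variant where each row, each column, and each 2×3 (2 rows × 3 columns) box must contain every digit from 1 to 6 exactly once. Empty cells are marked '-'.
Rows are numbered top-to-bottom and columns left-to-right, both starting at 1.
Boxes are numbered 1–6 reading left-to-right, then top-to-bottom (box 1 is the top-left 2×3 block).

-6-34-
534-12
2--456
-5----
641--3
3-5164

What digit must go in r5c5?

2

Row 5 already contains {1, 3, 4, 6}.
Column 5 already contains {1, 4, 5, 6}.
Its 2×3 block (box 6) already contains {1, 3, 4, 6}.
The only value from 1–6 not eliminated is 2, so r5c5 = 2.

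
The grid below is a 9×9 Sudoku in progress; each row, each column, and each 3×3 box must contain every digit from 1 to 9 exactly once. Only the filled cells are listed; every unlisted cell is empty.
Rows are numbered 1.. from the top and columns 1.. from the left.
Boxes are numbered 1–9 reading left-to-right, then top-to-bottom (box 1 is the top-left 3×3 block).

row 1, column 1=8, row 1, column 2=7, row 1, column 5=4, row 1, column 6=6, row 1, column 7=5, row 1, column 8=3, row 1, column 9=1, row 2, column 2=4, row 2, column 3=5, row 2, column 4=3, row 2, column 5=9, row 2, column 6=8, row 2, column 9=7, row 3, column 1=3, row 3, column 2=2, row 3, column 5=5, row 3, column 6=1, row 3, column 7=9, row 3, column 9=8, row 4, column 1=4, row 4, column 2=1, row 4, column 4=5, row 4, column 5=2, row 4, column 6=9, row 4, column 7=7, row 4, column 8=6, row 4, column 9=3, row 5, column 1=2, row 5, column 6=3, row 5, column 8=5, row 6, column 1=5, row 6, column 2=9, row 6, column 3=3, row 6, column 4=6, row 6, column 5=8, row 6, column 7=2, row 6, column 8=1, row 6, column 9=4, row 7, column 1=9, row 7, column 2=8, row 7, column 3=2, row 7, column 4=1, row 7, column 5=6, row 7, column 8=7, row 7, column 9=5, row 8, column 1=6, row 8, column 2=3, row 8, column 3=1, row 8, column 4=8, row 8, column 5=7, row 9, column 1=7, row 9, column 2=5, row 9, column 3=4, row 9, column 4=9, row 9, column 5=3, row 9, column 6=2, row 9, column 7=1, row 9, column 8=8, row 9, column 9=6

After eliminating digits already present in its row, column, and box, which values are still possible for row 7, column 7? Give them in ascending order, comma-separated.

3,4

Row 7 already contains {1, 2, 5, 6, 7, 8, 9}.
Column 7 already contains {1, 2, 5, 7, 9}.
Its 3×3 block (box 9) already contains {1, 5, 6, 7, 8}.
Removing those from 1–9 leaves {3, 4} as the candidates for row 7, column 7.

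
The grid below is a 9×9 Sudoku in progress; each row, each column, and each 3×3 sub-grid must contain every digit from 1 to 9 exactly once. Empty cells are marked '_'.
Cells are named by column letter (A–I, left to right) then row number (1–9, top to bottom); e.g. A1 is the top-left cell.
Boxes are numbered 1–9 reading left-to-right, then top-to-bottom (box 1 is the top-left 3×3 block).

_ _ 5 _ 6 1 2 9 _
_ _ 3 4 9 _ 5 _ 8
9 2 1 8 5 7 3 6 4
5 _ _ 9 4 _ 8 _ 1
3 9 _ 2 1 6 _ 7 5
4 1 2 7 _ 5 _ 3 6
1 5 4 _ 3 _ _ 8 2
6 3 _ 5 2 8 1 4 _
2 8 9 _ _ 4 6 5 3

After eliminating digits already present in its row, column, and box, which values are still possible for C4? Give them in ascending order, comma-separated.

6,7

Row 4 already contains {1, 4, 5, 8, 9}.
Column C already contains {1, 2, 3, 4, 5, 9}.
Its 3×3 block (box 4) already contains {1, 2, 3, 4, 5, 9}.
Removing those from 1–9 leaves {6, 7} as the candidates for C4.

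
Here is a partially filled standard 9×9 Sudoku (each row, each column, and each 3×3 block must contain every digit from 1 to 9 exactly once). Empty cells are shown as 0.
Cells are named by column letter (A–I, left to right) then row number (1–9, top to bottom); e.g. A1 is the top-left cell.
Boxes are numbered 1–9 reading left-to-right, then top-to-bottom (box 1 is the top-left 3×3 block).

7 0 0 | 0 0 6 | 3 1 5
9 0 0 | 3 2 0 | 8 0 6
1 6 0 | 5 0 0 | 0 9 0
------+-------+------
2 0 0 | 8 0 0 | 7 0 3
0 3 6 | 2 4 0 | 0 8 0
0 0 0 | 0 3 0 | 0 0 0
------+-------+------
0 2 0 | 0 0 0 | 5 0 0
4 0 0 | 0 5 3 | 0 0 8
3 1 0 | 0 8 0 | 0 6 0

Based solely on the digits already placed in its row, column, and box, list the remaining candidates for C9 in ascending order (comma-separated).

5,7,9

Row 9 already contains {1, 3, 6, 8}.
Column C already contains {6}.
Its 3×3 block (box 7) already contains {1, 2, 3, 4}.
Removing those from 1–9 leaves {5, 7, 9} as the candidates for C9.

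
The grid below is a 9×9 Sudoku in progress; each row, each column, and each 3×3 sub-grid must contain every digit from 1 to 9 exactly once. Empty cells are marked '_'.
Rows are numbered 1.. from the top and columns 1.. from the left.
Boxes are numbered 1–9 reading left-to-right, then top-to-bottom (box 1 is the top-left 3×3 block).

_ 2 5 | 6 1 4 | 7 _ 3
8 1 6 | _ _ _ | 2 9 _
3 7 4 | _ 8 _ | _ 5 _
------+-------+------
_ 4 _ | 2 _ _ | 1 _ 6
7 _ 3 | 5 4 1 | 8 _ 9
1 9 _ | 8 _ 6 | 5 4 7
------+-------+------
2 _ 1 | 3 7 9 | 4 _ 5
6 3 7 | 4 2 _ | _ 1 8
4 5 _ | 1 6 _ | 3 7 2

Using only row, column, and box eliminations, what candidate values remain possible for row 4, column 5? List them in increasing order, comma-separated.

3,9

Row 4 already contains {1, 2, 4, 6}.
Column 5 already contains {1, 2, 4, 6, 7, 8}.
Its 3×3 block (box 5) already contains {1, 2, 4, 5, 6, 8}.
Removing those from 1–9 leaves {3, 9} as the candidates for row 4, column 5.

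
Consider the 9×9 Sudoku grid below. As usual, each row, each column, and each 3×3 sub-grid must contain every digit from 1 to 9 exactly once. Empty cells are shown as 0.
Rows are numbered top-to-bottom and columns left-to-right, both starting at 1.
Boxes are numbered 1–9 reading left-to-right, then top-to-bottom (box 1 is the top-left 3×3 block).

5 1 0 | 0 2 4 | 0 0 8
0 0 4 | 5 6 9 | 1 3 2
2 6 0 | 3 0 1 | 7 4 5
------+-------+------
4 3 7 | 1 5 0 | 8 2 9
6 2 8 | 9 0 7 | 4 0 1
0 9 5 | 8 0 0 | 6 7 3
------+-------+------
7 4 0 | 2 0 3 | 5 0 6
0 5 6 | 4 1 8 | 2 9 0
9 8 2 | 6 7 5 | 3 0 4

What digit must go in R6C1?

Row 6 already contains {3, 5, 6, 7, 8, 9}.
Column 1 already contains {2, 4, 5, 6, 7, 9}.
Its 3×3 block (box 4) already contains {2, 3, 4, 5, 6, 7, 8, 9}.
The only value from 1–9 not eliminated is 1, so R6C1 = 1.

1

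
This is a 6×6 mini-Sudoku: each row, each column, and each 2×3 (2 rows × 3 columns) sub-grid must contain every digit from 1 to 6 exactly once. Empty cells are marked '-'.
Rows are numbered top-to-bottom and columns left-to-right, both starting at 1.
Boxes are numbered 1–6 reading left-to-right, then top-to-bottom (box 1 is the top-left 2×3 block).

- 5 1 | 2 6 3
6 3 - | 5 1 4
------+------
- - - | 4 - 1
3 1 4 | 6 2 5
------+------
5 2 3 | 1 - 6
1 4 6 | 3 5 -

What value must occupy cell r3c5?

3

Row 3 already contains {1, 4}.
Column 5 already contains {1, 2, 5, 6}.
Its 2×3 block (box 4) already contains {1, 2, 4, 5, 6}.
The only value from 1–6 not eliminated is 3, so r3c5 = 3.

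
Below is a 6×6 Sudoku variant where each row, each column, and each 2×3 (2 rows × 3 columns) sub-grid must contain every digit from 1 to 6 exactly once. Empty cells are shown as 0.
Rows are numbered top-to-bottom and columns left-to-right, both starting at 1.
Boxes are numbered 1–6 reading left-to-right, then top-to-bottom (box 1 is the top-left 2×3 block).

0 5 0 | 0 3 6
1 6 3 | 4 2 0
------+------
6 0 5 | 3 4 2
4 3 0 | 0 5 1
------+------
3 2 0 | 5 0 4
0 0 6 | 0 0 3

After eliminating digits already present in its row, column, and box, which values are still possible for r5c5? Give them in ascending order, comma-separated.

Row 5 already contains {2, 3, 4, 5}.
Column 5 already contains {2, 3, 4, 5}.
Its 2×3 block (box 6) already contains {3, 4, 5}.
Removing those from 1–6 leaves {1, 6} as the candidates for r5c5.

1,6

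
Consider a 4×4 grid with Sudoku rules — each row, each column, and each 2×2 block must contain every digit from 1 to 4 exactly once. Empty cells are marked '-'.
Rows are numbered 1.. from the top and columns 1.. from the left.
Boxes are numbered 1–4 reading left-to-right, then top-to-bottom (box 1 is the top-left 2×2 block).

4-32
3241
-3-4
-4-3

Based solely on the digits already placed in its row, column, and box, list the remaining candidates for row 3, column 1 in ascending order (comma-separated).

1,2

Row 3 already contains {3, 4}.
Column 1 already contains {3, 4}.
Its 2×2 block (box 3) already contains {3, 4}.
Removing those from 1–4 leaves {1, 2} as the candidates for row 3, column 1.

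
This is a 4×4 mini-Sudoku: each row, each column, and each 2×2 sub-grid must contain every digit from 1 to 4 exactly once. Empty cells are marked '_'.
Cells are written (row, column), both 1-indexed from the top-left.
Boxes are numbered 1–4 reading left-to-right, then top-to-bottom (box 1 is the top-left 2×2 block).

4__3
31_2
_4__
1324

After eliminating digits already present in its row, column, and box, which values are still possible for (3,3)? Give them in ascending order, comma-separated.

1,3

Row 3 already contains {4}.
Column 3 already contains {2}.
Its 2×2 block (box 4) already contains {2, 4}.
Removing those from 1–4 leaves {1, 3} as the candidates for (3,3).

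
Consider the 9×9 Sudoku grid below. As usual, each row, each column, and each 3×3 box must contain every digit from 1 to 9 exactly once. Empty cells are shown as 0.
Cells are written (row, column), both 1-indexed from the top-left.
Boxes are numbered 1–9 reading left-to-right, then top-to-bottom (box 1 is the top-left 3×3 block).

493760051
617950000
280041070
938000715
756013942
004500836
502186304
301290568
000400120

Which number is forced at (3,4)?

Row 3 already contains {1, 2, 4, 7, 8}.
Column 4 already contains {1, 2, 4, 5, 7, 9}.
Its 3×3 block (box 2) already contains {1, 4, 5, 6, 7, 9}.
The only value from 1–9 not eliminated is 3, so (3,4) = 3.

3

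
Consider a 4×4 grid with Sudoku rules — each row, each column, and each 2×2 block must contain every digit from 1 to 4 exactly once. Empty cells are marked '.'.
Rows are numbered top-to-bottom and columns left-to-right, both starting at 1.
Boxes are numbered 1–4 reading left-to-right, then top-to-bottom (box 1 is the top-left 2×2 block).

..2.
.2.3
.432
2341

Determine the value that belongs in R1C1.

Cell R1C1 itself could take any of {1, 3, 4} by direct elimination.
Consider where 3 can go in box 1.
R1C2 is out (column 2 already has a 3).
R2C1 is out (row 2 already has a 3).
So the only cell in box 1 that can hold 3 is R1C1.
Therefore R1C1 = 3.

3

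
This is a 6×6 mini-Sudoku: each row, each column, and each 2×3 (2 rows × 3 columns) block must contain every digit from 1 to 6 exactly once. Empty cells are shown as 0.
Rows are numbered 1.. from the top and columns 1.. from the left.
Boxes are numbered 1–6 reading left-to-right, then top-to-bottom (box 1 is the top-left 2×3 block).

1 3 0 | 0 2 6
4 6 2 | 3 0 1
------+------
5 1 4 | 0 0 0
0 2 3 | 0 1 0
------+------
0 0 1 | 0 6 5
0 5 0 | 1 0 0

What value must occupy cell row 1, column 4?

4

Cell row 1, column 4 itself could take any of {4, 5} by direct elimination.
Consider where 4 can go in row 1.
row 1, column 3 is out (column 3 already has a 4).
So the only cell in row 1 that can hold 4 is row 1, column 4.
Therefore row 1, column 4 = 4.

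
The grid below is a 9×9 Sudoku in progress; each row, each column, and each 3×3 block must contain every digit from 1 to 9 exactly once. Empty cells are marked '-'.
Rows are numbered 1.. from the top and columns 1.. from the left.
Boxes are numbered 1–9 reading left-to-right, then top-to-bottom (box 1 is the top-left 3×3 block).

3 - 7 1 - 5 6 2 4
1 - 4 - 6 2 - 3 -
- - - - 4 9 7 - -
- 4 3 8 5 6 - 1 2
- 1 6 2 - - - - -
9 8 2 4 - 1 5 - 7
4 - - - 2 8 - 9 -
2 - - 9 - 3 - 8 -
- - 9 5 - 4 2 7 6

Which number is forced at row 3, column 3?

Cell row 3, column 3 itself could take any of {5, 8} by direct elimination.
Consider where 8 can go in column 3.
row 7, column 3 is out (row 7 already has a 8).
row 8, column 3 is out (row 8 already has a 8).
So the only cell in column 3 that can hold 8 is row 3, column 3.
Therefore row 3, column 3 = 8.

8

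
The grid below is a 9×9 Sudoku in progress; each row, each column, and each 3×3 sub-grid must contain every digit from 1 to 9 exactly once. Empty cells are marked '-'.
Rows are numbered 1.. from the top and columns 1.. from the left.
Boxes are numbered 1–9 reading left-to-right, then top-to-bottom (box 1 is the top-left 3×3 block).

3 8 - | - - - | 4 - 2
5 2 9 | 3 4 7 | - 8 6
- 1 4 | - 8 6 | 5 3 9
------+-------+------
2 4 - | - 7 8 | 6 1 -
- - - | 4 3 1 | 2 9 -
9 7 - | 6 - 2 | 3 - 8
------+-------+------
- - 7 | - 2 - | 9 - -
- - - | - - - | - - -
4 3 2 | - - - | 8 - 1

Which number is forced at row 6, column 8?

4

Cell row 6, column 8 itself could take any of {4, 5} by direct elimination.
Consider where 4 can go in box 6.
row 4, column 9 is out (row 4 already has a 4).
row 5, column 9 is out (row 5 already has a 4).
So the only cell in box 6 that can hold 4 is row 6, column 8.
Therefore row 6, column 8 = 4.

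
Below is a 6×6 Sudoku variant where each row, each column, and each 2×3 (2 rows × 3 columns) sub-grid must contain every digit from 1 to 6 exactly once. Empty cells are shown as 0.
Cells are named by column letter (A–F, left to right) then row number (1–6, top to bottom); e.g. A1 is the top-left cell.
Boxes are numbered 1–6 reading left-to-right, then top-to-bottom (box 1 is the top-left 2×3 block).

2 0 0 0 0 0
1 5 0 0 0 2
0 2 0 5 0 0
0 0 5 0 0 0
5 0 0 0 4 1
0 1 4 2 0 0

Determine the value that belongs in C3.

1

Cell C3 itself could take any of {1, 3, 6} by direct elimination.
Consider where 1 can go in column C.
C1 is out (box 1 already has a 1).
C2 is out (row 2 already has a 1).
C5 is out (row 5 already has a 1).
So the only cell in column C that can hold 1 is C3.
Therefore C3 = 1.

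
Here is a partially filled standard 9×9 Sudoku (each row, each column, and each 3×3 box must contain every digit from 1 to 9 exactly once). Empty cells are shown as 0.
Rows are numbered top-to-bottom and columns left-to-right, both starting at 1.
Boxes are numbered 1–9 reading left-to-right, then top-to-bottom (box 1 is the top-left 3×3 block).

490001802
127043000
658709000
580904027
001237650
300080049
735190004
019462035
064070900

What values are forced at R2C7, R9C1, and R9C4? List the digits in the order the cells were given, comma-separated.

5,2,3

For R2C7:
  Row 2 already contains {1, 2, 3, 4, 7}.
  Column 7 already contains {6, 8, 9}.
  Its 3×3 block (box 3) already contains {2, 8}.
  The only value from 1–9 not eliminated is 5, so R2C7 = 5.
For R9C1:
  Consider where 2 can go in row 9.
  R9C4 is out (column 4 already has a 2).
  R9C6 is out (column 6 already has a 2).
  R9C8 is out (column 8 already has a 2).
  R9C9 is out (column 9 already has a 2).
  So the only cell in row 9 that can hold 2 is R9C1.
  So R9C1 = 2.
For R9C4:
  Consider where 3 can go in row 9.
  R9C1 is out (column 1 already has a 3).
  R9C6 is out (column 6 already has a 3).
  R9C8 is out (column 8 already has a 3).
  R9C9 is out (box 9 already has a 3).
  So the only cell in row 9 that can hold 3 is R9C4.
  So R9C4 = 3.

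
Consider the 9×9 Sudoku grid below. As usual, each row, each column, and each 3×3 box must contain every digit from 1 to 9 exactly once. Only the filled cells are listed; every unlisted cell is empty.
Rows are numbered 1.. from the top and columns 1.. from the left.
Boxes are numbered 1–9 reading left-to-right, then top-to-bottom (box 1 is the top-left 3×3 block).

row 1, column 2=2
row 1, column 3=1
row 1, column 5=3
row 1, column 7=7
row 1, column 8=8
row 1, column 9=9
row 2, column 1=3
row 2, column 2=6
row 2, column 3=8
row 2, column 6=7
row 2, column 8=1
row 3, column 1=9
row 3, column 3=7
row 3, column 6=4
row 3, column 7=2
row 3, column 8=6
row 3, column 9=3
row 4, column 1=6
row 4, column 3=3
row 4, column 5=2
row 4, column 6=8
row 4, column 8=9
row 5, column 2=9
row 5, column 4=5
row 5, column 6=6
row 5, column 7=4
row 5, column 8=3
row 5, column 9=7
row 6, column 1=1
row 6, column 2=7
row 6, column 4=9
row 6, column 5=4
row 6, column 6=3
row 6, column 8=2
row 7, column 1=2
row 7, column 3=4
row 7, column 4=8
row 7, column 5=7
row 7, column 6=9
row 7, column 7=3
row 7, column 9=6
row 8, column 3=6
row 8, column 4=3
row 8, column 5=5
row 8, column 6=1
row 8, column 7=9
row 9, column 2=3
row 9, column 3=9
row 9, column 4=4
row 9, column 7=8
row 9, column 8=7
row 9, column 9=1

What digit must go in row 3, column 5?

Cell row 3, column 5 itself could take any of {1, 8} by direct elimination.
Consider where 8 can go in box 2.
row 1, column 4 is out (row 1 already has a 8).
row 1, column 6 is out (row 1 already has a 8).
row 2, column 4 is out (row 2 already has a 8).
row 2, column 5 is out (row 2 already has a 8).
row 3, column 4 is out (column 4 already has a 8).
So the only cell in box 2 that can hold 8 is row 3, column 5.
Therefore row 3, column 5 = 8.

8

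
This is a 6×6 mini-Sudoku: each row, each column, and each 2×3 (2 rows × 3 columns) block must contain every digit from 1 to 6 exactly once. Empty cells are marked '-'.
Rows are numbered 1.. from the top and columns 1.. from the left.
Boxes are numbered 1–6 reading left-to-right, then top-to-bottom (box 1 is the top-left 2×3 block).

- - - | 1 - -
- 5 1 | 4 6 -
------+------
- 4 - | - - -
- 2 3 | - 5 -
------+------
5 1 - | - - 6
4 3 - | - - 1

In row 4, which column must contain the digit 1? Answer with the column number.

1

Consider where 1 can go in row 4.
row 4, column 4 is out (column 4 already has a 1).
row 4, column 6 is out (column 6 already has a 1).
So the only cell in row 4 that can hold 1 is row 4, column 1.
That is column 1.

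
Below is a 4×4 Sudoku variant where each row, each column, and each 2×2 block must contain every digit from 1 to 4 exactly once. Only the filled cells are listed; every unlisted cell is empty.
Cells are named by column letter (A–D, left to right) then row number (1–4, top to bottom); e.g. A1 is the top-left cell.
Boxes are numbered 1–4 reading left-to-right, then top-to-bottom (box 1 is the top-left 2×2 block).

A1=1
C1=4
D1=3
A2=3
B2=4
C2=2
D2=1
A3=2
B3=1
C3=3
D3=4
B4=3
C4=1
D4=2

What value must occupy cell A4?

Row 4 already contains {1, 2, 3}.
Column A already contains {1, 2, 3}.
Its 2×2 block (box 3) already contains {1, 2, 3}.
The only value from 1–4 not eliminated is 4, so A4 = 4.

4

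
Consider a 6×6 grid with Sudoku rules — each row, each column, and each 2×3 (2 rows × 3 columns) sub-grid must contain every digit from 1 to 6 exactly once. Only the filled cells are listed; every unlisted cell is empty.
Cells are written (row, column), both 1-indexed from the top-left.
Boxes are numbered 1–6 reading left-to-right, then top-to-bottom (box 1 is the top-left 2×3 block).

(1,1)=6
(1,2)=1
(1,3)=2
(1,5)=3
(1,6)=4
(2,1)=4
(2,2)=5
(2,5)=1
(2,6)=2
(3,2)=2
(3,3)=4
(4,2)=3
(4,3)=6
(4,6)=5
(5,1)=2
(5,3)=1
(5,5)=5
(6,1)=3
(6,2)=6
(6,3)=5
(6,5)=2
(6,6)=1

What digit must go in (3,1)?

5

Cell (3,1) itself could take any of {1, 5} by direct elimination.
Consider where 5 can go in row 3.
(3,4) is out (box 4 already has a 5).
(3,5) is out (column 5 already has a 5).
(3,6) is out (column 6 already has a 5).
So the only cell in row 3 that can hold 5 is (3,1).
Therefore (3,1) = 5.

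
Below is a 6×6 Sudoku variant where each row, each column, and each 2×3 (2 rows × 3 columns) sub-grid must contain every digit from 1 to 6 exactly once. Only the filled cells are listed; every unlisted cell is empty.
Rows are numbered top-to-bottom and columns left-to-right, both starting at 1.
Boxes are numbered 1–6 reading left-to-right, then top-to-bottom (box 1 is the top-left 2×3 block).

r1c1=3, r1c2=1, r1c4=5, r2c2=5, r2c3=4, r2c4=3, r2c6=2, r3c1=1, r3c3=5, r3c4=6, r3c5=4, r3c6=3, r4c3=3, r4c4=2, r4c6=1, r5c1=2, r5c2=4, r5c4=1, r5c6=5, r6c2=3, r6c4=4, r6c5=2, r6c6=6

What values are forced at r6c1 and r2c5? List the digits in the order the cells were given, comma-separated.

5,1

For r6c1:
  Row 6 already contains {2, 3, 4, 6}.
  Column 1 already contains {1, 2, 3}.
  Its 2×3 block (box 5) already contains {2, 3, 4}.
  The only value from 1–6 not eliminated is 5, so r6c1 = 5.
For r2c5:
  Consider where 1 can go in box 2.
  r1c5 is out (row 1 already has a 1).
  r1c6 is out (row 1 already has a 1).
  So the only cell in box 2 that can hold 1 is r2c5.
  So r2c5 = 1.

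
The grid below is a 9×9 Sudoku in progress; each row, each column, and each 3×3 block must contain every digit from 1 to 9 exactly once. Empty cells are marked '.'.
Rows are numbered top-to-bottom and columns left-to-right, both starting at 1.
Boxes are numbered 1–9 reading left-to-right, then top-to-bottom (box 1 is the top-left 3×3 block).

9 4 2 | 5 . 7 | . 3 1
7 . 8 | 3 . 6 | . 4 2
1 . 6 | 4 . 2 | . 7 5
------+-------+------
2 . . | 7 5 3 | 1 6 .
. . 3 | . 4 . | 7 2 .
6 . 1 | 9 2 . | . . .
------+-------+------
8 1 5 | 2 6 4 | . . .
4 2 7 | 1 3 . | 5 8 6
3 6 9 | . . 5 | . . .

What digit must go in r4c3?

4

Row 4 already contains {1, 2, 3, 5, 6, 7}.
Column 3 already contains {1, 2, 3, 5, 6, 7, 8, 9}.
Its 3×3 block (box 4) already contains {1, 2, 3, 6}.
The only value from 1–9 not eliminated is 4, so r4c3 = 4.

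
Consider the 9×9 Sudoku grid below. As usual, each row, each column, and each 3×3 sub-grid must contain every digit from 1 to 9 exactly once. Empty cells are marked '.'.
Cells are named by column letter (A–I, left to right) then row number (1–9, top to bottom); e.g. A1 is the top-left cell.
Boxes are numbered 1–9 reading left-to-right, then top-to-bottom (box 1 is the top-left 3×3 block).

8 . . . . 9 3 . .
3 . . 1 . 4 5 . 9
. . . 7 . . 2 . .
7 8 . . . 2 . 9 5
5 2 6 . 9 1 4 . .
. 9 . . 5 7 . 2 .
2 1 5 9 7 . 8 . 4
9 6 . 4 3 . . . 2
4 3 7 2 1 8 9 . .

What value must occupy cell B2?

Row 2 already contains {1, 3, 4, 5, 9}.
Column B already contains {1, 2, 3, 6, 8, 9}.
Its 3×3 block (box 1) already contains {3, 8}.
The only value from 1–9 not eliminated is 7, so B2 = 7.

7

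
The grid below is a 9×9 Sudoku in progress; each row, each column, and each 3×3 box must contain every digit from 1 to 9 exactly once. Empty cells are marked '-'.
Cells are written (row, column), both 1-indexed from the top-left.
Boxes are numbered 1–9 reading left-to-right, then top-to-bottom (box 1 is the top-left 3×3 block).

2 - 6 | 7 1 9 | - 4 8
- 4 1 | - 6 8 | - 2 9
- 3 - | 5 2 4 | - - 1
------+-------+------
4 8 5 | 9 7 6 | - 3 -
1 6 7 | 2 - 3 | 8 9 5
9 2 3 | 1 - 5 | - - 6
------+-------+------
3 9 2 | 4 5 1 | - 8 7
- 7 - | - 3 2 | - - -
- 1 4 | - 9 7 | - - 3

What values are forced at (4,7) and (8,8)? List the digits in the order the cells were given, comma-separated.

For (4,7):
  Consider where 1 can go in row 4.
  (4,9) is out (column 9 already has a 1).
  So the only cell in row 4 that can hold 1 is (4,7).
  So (4,7) = 1.
For (8,8):
  Consider where 1 can go in column 8.
  (3,8) is out (row 3 already has a 1).
  (6,8) is out (row 6 already has a 1).
  (9,8) is out (row 9 already has a 1).
  So the only cell in column 8 that can hold 1 is (8,8).
  So (8,8) = 1.

1,1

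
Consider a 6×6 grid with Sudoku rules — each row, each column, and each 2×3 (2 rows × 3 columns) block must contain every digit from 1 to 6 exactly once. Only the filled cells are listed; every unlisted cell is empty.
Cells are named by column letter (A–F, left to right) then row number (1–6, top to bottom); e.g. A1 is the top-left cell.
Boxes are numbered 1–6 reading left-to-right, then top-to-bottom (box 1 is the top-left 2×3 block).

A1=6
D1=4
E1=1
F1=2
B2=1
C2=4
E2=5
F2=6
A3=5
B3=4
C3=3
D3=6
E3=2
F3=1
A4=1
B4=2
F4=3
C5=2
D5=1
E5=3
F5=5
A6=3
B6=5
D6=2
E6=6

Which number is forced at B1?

Row 1 already contains {1, 2, 4, 6}.
Column B already contains {1, 2, 4, 5}.
Its 2×3 block (box 1) already contains {1, 4, 6}.
The only value from 1–6 not eliminated is 3, so B1 = 3.

3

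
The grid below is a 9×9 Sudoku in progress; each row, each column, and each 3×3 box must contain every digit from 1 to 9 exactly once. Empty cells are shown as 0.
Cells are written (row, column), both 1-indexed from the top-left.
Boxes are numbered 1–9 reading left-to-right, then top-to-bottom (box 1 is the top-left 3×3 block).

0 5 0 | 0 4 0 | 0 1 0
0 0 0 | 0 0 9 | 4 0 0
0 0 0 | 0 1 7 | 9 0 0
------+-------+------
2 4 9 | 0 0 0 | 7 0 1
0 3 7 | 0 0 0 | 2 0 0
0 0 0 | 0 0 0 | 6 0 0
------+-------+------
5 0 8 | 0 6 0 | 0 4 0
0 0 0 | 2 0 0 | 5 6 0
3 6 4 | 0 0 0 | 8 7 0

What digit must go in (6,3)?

5

Cell (6,3) itself could take any of {1, 5} by direct elimination.
Consider where 5 can go in column 3.
(1,3) is out (row 1 already has a 5).
(2,3) is out (box 1 already has a 5).
(3,3) is out (box 1 already has a 5).
(8,3) is out (row 8 already has a 5).
So the only cell in column 3 that can hold 5 is (6,3).
Therefore (6,3) = 5.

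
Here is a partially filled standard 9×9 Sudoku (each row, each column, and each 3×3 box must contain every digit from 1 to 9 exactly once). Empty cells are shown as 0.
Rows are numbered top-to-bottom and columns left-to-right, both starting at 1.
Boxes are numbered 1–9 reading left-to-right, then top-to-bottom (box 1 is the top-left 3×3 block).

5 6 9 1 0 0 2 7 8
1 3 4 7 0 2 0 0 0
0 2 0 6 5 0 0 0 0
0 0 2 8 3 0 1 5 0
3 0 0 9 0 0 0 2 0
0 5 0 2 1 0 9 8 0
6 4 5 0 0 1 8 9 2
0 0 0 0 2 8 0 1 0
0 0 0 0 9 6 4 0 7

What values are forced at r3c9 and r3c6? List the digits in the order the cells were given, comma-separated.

1,9

For r3c9:
  Consider where 1 can go in box 3.
  r2c7 is out (row 2 already has a 1).
  r2c8 is out (row 2 already has a 1).
  r2c9 is out (row 2 already has a 1).
  r3c7 is out (column 7 already has a 1).
  r3c8 is out (column 8 already has a 1).
  So the only cell in box 3 that can hold 1 is r3c9.
  So r3c9 = 1.
For r3c6:
  Consider where 9 can go in column 6.
  r1c6 is out (row 1 already has a 9).
  r4c6 is out (box 5 already has a 9).
  r5c6 is out (row 5 already has a 9).
  r6c6 is out (row 6 already has a 9).
  So the only cell in column 6 that can hold 9 is r3c6.
  So r3c6 = 9.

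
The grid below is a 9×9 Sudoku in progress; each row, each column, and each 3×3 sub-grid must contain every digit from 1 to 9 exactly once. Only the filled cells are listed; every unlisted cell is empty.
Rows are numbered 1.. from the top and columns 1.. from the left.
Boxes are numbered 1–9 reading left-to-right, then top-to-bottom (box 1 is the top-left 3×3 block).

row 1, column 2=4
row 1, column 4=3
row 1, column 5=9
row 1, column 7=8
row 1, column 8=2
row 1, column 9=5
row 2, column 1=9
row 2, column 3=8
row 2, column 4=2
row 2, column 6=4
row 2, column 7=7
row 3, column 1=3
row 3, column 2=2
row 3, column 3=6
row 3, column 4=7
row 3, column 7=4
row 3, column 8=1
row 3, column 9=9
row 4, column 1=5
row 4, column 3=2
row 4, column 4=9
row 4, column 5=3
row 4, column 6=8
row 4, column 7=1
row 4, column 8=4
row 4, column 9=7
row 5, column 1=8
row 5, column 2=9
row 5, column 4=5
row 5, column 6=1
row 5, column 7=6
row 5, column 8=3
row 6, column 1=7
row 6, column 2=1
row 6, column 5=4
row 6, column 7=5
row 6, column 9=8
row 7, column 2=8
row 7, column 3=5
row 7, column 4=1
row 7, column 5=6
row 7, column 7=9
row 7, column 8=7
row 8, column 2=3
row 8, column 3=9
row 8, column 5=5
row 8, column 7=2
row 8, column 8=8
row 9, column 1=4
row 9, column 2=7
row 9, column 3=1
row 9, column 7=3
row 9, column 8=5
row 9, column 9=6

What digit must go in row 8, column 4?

4

Row 8 already contains {2, 3, 5, 8, 9}.
Column 4 already contains {1, 2, 3, 5, 7, 9}.
Its 3×3 block (box 8) already contains {1, 5, 6}.
The only value from 1–9 not eliminated is 4, so row 8, column 4 = 4.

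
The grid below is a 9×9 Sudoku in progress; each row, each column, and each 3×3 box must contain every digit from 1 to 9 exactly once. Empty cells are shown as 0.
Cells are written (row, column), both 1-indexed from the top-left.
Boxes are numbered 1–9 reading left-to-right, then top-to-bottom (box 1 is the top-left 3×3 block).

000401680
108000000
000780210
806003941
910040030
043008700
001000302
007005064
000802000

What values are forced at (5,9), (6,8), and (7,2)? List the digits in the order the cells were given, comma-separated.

8,2,8

For (5,9):
  Consider where 8 can go in column 9.
  (1,9) is out (row 1 already has a 8).
  (2,9) is out (row 2 already has a 8).
  (3,9) is out (row 3 already has a 8).
  (6,9) is out (row 6 already has a 8).
  (9,9) is out (row 9 already has a 8).
  So the only cell in column 9 that can hold 8 is (5,9).
  So (5,9) = 8.
For (6,8):
  Consider where 2 can go in box 6.
  (5,7) is out (column 7 already has a 2).
  (5,9) is out (column 9 already has a 2).
  (6,9) is out (column 9 already has a 2).
  So the only cell in box 6 that can hold 2 is (6,8).
  So (6,8) = 2.
For (7,2):
  Consider where 8 can go in row 7.
  (7,1) is out (column 1 already has a 8).
  (7,4) is out (column 4 already has a 8).
  (7,5) is out (column 5 already has a 8).
  (7,6) is out (column 6 already has a 8).
  (7,8) is out (column 8 already has a 8).
  So the only cell in row 7 that can hold 8 is (7,2).
  So (7,2) = 8.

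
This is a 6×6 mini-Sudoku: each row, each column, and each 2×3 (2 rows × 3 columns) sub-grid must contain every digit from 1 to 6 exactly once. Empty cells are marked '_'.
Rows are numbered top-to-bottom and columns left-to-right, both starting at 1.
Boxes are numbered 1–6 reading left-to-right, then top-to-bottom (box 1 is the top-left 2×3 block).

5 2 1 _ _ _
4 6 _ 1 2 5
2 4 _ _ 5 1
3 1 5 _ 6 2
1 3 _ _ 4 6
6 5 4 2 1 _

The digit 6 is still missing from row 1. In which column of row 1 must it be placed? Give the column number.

Consider where 6 can go in row 1.
R1C5 is out (column 5 already has a 6).
R1C6 is out (column 6 already has a 6).
So the only cell in row 1 that can hold 6 is R1C4.
That is column 4.

4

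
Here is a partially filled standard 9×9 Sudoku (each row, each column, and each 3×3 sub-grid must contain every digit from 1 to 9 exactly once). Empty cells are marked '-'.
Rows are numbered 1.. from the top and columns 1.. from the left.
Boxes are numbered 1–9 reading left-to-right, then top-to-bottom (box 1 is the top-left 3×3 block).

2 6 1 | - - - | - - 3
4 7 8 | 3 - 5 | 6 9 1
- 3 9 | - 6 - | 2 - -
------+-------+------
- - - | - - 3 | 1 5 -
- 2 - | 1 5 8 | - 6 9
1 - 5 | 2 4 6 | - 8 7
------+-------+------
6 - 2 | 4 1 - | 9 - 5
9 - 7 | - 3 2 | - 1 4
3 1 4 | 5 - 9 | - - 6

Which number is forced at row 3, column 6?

Cell row 3, column 6 itself could take any of {1, 4, 7} by direct elimination.
Consider where 1 can go in row 3.
row 3, column 1 is out (column 1 already has a 1).
row 3, column 4 is out (column 4 already has a 1).
row 3, column 8 is out (column 8 already has a 1).
row 3, column 9 is out (column 9 already has a 1).
So the only cell in row 3 that can hold 1 is row 3, column 6.
Therefore row 3, column 6 = 1.

1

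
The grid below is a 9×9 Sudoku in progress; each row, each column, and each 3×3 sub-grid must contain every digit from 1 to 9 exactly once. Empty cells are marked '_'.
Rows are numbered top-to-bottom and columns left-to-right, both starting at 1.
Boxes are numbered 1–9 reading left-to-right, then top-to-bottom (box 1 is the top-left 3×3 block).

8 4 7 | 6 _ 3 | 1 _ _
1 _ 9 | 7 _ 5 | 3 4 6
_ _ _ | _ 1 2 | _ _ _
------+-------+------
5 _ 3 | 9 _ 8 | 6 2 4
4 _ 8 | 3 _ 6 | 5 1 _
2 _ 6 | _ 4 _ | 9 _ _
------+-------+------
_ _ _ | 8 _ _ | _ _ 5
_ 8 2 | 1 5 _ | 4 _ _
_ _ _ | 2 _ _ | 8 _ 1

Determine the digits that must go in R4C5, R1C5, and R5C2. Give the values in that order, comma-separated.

7,9,9

For R4C5:
  Row 4 already contains {2, 3, 4, 5, 6, 8, 9}.
  Column 5 already contains {1, 4, 5}.
  Its 3×3 block (box 5) already contains {3, 4, 6, 8, 9}.
  The only value from 1–9 not eliminated is 7, so R4C5 = 7.
For R1C5:
  Row 1 already contains {1, 3, 4, 6, 7, 8}.
  Column 5 already contains {1, 4, 5}.
  Its 3×3 block (box 2) already contains {1, 2, 3, 5, 6, 7}.
  The only value from 1–9 not eliminated is 9, so R1C5 = 9.
For R5C2:
  Consider where 9 can go in box 4.
  R4C2 is out (row 4 already has a 9).
  R6C2 is out (row 6 already has a 9).
  So the only cell in box 4 that can hold 9 is R5C2.
  So R5C2 = 9.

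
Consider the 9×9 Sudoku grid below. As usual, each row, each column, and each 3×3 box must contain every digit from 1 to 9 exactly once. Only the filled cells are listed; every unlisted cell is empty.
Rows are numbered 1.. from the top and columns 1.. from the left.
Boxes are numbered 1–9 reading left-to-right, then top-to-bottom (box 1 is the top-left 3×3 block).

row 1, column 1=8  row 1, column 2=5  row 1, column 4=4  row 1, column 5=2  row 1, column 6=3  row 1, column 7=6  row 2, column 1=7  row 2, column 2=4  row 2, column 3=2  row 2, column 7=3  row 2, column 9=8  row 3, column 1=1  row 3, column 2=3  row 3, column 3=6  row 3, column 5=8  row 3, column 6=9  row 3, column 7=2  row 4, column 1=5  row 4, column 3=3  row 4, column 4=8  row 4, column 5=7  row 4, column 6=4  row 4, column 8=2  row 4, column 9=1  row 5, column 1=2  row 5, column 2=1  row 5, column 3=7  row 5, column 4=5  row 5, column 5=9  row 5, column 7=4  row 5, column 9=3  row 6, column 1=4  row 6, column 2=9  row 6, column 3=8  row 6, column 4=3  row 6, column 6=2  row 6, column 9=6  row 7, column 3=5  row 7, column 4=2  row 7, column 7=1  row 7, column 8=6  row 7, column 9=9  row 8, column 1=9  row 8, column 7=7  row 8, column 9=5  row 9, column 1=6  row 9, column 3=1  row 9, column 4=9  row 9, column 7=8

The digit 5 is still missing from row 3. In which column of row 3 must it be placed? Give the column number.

8

Consider where 5 can go in row 3.
row 3, column 4 is out (column 4 already has a 5).
row 3, column 9 is out (column 9 already has a 5).
So the only cell in row 3 that can hold 5 is row 3, column 8.
That is column 8.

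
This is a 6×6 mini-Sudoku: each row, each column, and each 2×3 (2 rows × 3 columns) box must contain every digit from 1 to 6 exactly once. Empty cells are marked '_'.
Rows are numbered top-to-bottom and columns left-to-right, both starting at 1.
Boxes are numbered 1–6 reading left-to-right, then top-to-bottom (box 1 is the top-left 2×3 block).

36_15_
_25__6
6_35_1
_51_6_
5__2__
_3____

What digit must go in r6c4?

Cell r6c4 itself could take any of {4, 6} by direct elimination.
Consider where 6 can go in column 4.
r2c4 is out (row 2 already has a 6).
r4c4 is out (row 4 already has a 6).
So the only cell in column 4 that can hold 6 is r6c4.
Therefore r6c4 = 6.

6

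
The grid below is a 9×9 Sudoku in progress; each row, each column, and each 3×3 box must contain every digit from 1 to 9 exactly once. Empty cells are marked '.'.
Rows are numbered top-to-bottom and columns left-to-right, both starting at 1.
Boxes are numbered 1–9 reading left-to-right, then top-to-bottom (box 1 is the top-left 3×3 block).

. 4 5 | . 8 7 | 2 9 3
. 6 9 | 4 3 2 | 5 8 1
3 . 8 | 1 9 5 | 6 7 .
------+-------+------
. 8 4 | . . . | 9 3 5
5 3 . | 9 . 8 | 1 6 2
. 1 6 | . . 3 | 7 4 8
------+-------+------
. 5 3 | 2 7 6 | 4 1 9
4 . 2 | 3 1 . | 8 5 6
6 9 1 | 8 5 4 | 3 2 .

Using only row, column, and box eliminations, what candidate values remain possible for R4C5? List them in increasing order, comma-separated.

Row 4 already contains {3, 4, 5, 8, 9}.
Column 5 already contains {1, 3, 5, 7, 8, 9}.
Its 3×3 block (box 5) already contains {3, 8, 9}.
Removing those from 1–9 leaves {2, 6} as the candidates for R4C5.

2,6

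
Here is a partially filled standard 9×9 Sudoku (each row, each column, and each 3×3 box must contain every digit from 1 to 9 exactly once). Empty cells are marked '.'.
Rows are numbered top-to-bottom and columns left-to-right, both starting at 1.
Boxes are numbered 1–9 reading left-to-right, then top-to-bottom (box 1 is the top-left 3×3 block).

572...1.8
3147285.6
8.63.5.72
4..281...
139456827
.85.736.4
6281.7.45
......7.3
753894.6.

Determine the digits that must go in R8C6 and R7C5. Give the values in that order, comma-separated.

For R8C6:
  Row 8 already contains {3, 7}.
  Column 6 already contains {1, 3, 4, 5, 6, 7, 8}.
  Its 3×3 block (box 8) already contains {1, 4, 7, 8, 9}.
  The only value from 1–9 not eliminated is 2, so R8C6 = 2.
For R7C5:
  Row 7 already contains {1, 2, 4, 5, 6, 7, 8}.
  Column 5 already contains {2, 5, 7, 8, 9}.
  Its 3×3 block (box 8) already contains {1, 4, 7, 8, 9}.
  The only value from 1–9 not eliminated is 3, so R7C5 = 3.

2,3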